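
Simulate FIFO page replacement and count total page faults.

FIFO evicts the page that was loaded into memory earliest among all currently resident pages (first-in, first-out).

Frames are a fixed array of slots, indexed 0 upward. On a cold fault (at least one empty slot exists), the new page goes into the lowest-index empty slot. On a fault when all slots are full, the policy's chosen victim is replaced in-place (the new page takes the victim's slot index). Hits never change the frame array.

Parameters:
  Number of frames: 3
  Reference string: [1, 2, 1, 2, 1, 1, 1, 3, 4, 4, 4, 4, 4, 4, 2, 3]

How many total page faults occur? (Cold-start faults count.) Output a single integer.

Step 0: ref 1 → FAULT, frames=[1,-,-]
Step 1: ref 2 → FAULT, frames=[1,2,-]
Step 2: ref 1 → HIT, frames=[1,2,-]
Step 3: ref 2 → HIT, frames=[1,2,-]
Step 4: ref 1 → HIT, frames=[1,2,-]
Step 5: ref 1 → HIT, frames=[1,2,-]
Step 6: ref 1 → HIT, frames=[1,2,-]
Step 7: ref 3 → FAULT, frames=[1,2,3]
Step 8: ref 4 → FAULT (evict 1), frames=[4,2,3]
Step 9: ref 4 → HIT, frames=[4,2,3]
Step 10: ref 4 → HIT, frames=[4,2,3]
Step 11: ref 4 → HIT, frames=[4,2,3]
Step 12: ref 4 → HIT, frames=[4,2,3]
Step 13: ref 4 → HIT, frames=[4,2,3]
Step 14: ref 2 → HIT, frames=[4,2,3]
Step 15: ref 3 → HIT, frames=[4,2,3]
Total faults: 4

Answer: 4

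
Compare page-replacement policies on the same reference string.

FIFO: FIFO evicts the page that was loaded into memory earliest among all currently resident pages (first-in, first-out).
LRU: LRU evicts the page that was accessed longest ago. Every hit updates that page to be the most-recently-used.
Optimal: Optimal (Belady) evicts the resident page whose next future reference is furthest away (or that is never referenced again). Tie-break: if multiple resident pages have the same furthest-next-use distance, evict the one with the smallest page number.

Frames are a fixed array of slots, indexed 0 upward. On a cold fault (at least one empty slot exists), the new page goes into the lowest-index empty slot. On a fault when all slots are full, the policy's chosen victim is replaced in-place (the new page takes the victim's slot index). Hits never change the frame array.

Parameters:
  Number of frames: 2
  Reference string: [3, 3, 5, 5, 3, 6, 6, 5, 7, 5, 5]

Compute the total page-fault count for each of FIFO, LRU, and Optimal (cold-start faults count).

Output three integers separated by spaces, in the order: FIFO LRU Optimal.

Answer: 5 5 4

Derivation:
--- FIFO ---
  step 0: ref 3 -> FAULT, frames=[3,-] (faults so far: 1)
  step 1: ref 3 -> HIT, frames=[3,-] (faults so far: 1)
  step 2: ref 5 -> FAULT, frames=[3,5] (faults so far: 2)
  step 3: ref 5 -> HIT, frames=[3,5] (faults so far: 2)
  step 4: ref 3 -> HIT, frames=[3,5] (faults so far: 2)
  step 5: ref 6 -> FAULT, evict 3, frames=[6,5] (faults so far: 3)
  step 6: ref 6 -> HIT, frames=[6,5] (faults so far: 3)
  step 7: ref 5 -> HIT, frames=[6,5] (faults so far: 3)
  step 8: ref 7 -> FAULT, evict 5, frames=[6,7] (faults so far: 4)
  step 9: ref 5 -> FAULT, evict 6, frames=[5,7] (faults so far: 5)
  step 10: ref 5 -> HIT, frames=[5,7] (faults so far: 5)
  FIFO total faults: 5
--- LRU ---
  step 0: ref 3 -> FAULT, frames=[3,-] (faults so far: 1)
  step 1: ref 3 -> HIT, frames=[3,-] (faults so far: 1)
  step 2: ref 5 -> FAULT, frames=[3,5] (faults so far: 2)
  step 3: ref 5 -> HIT, frames=[3,5] (faults so far: 2)
  step 4: ref 3 -> HIT, frames=[3,5] (faults so far: 2)
  step 5: ref 6 -> FAULT, evict 5, frames=[3,6] (faults so far: 3)
  step 6: ref 6 -> HIT, frames=[3,6] (faults so far: 3)
  step 7: ref 5 -> FAULT, evict 3, frames=[5,6] (faults so far: 4)
  step 8: ref 7 -> FAULT, evict 6, frames=[5,7] (faults so far: 5)
  step 9: ref 5 -> HIT, frames=[5,7] (faults so far: 5)
  step 10: ref 5 -> HIT, frames=[5,7] (faults so far: 5)
  LRU total faults: 5
--- Optimal ---
  step 0: ref 3 -> FAULT, frames=[3,-] (faults so far: 1)
  step 1: ref 3 -> HIT, frames=[3,-] (faults so far: 1)
  step 2: ref 5 -> FAULT, frames=[3,5] (faults so far: 2)
  step 3: ref 5 -> HIT, frames=[3,5] (faults so far: 2)
  step 4: ref 3 -> HIT, frames=[3,5] (faults so far: 2)
  step 5: ref 6 -> FAULT, evict 3, frames=[6,5] (faults so far: 3)
  step 6: ref 6 -> HIT, frames=[6,5] (faults so far: 3)
  step 7: ref 5 -> HIT, frames=[6,5] (faults so far: 3)
  step 8: ref 7 -> FAULT, evict 6, frames=[7,5] (faults so far: 4)
  step 9: ref 5 -> HIT, frames=[7,5] (faults so far: 4)
  step 10: ref 5 -> HIT, frames=[7,5] (faults so far: 4)
  Optimal total faults: 4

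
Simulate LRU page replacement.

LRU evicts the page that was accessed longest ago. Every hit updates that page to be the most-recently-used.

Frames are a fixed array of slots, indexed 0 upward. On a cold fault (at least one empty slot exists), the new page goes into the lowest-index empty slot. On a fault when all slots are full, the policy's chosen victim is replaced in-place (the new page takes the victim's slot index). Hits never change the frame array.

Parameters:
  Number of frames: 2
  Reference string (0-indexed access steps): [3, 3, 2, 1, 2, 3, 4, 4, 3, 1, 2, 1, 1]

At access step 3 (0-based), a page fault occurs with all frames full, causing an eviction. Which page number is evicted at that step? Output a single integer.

Step 0: ref 3 -> FAULT, frames=[3,-]
Step 1: ref 3 -> HIT, frames=[3,-]
Step 2: ref 2 -> FAULT, frames=[3,2]
Step 3: ref 1 -> FAULT, evict 3, frames=[1,2]
At step 3: evicted page 3

Answer: 3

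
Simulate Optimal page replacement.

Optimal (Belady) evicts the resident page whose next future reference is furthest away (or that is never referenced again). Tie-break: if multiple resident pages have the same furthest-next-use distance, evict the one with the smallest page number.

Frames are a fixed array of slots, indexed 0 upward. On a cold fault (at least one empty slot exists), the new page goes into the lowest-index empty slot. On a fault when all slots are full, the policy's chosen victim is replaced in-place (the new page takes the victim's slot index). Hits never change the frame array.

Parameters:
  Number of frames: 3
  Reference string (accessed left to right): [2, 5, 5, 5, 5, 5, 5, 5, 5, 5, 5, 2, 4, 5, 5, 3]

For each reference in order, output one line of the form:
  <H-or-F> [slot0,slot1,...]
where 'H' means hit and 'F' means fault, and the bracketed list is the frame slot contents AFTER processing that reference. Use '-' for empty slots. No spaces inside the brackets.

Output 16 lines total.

F [2,-,-]
F [2,5,-]
H [2,5,-]
H [2,5,-]
H [2,5,-]
H [2,5,-]
H [2,5,-]
H [2,5,-]
H [2,5,-]
H [2,5,-]
H [2,5,-]
H [2,5,-]
F [2,5,4]
H [2,5,4]
H [2,5,4]
F [3,5,4]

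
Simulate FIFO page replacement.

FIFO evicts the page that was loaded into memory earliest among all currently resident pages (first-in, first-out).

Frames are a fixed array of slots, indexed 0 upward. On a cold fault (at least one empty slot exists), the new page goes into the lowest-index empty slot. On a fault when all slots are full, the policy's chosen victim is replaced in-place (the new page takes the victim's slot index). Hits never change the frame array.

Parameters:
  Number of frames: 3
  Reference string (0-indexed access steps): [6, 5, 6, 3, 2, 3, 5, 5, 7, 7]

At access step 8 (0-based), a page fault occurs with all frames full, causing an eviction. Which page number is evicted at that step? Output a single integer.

Answer: 5

Derivation:
Step 0: ref 6 -> FAULT, frames=[6,-,-]
Step 1: ref 5 -> FAULT, frames=[6,5,-]
Step 2: ref 6 -> HIT, frames=[6,5,-]
Step 3: ref 3 -> FAULT, frames=[6,5,3]
Step 4: ref 2 -> FAULT, evict 6, frames=[2,5,3]
Step 5: ref 3 -> HIT, frames=[2,5,3]
Step 6: ref 5 -> HIT, frames=[2,5,3]
Step 7: ref 5 -> HIT, frames=[2,5,3]
Step 8: ref 7 -> FAULT, evict 5, frames=[2,7,3]
At step 8: evicted page 5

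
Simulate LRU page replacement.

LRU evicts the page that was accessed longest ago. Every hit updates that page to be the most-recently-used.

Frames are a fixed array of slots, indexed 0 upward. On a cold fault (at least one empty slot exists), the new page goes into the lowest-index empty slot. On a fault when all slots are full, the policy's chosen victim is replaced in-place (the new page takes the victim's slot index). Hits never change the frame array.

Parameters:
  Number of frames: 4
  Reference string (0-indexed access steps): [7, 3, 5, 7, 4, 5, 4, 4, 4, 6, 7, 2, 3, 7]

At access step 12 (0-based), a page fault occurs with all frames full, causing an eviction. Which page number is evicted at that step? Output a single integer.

Answer: 4

Derivation:
Step 0: ref 7 -> FAULT, frames=[7,-,-,-]
Step 1: ref 3 -> FAULT, frames=[7,3,-,-]
Step 2: ref 5 -> FAULT, frames=[7,3,5,-]
Step 3: ref 7 -> HIT, frames=[7,3,5,-]
Step 4: ref 4 -> FAULT, frames=[7,3,5,4]
Step 5: ref 5 -> HIT, frames=[7,3,5,4]
Step 6: ref 4 -> HIT, frames=[7,3,5,4]
Step 7: ref 4 -> HIT, frames=[7,3,5,4]
Step 8: ref 4 -> HIT, frames=[7,3,5,4]
Step 9: ref 6 -> FAULT, evict 3, frames=[7,6,5,4]
Step 10: ref 7 -> HIT, frames=[7,6,5,4]
Step 11: ref 2 -> FAULT, evict 5, frames=[7,6,2,4]
Step 12: ref 3 -> FAULT, evict 4, frames=[7,6,2,3]
At step 12: evicted page 4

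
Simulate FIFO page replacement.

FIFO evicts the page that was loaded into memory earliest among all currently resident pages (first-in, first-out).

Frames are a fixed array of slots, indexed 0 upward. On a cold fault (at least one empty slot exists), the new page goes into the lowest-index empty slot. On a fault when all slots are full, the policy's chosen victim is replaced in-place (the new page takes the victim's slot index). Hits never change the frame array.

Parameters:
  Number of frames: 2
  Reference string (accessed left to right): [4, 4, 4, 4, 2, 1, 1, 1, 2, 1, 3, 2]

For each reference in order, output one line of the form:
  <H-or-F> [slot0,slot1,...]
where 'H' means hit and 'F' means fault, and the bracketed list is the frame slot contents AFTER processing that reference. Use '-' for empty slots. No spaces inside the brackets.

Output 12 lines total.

F [4,-]
H [4,-]
H [4,-]
H [4,-]
F [4,2]
F [1,2]
H [1,2]
H [1,2]
H [1,2]
H [1,2]
F [1,3]
F [2,3]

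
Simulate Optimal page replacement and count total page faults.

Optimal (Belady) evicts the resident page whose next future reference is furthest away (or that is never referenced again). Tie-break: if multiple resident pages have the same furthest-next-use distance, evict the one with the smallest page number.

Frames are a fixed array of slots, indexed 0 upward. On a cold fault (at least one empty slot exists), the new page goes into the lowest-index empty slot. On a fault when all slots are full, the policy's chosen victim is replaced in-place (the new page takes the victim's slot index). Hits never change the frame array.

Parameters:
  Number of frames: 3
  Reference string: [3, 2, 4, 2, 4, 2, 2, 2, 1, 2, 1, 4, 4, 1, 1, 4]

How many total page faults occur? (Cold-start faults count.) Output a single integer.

Answer: 4

Derivation:
Step 0: ref 3 → FAULT, frames=[3,-,-]
Step 1: ref 2 → FAULT, frames=[3,2,-]
Step 2: ref 4 → FAULT, frames=[3,2,4]
Step 3: ref 2 → HIT, frames=[3,2,4]
Step 4: ref 4 → HIT, frames=[3,2,4]
Step 5: ref 2 → HIT, frames=[3,2,4]
Step 6: ref 2 → HIT, frames=[3,2,4]
Step 7: ref 2 → HIT, frames=[3,2,4]
Step 8: ref 1 → FAULT (evict 3), frames=[1,2,4]
Step 9: ref 2 → HIT, frames=[1,2,4]
Step 10: ref 1 → HIT, frames=[1,2,4]
Step 11: ref 4 → HIT, frames=[1,2,4]
Step 12: ref 4 → HIT, frames=[1,2,4]
Step 13: ref 1 → HIT, frames=[1,2,4]
Step 14: ref 1 → HIT, frames=[1,2,4]
Step 15: ref 4 → HIT, frames=[1,2,4]
Total faults: 4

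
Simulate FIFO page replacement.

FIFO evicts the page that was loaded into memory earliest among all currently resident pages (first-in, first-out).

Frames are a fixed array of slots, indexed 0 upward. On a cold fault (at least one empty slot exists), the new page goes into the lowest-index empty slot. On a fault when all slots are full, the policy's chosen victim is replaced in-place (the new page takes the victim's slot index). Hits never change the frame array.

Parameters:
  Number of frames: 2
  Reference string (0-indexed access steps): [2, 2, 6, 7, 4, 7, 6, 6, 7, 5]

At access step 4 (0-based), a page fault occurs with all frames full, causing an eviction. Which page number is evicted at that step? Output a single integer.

Step 0: ref 2 -> FAULT, frames=[2,-]
Step 1: ref 2 -> HIT, frames=[2,-]
Step 2: ref 6 -> FAULT, frames=[2,6]
Step 3: ref 7 -> FAULT, evict 2, frames=[7,6]
Step 4: ref 4 -> FAULT, evict 6, frames=[7,4]
At step 4: evicted page 6

Answer: 6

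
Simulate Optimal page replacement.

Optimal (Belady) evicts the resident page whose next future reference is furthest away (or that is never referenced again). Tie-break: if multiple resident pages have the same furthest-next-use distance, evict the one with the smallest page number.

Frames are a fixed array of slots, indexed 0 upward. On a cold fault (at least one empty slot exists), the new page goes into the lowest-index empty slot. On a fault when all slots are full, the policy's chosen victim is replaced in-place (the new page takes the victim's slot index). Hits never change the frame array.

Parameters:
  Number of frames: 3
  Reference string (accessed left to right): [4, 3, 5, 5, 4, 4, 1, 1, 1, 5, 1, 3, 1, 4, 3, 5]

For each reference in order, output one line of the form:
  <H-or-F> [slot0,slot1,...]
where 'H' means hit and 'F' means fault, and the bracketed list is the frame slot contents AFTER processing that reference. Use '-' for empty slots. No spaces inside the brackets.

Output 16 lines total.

F [4,-,-]
F [4,3,-]
F [4,3,5]
H [4,3,5]
H [4,3,5]
H [4,3,5]
F [1,3,5]
H [1,3,5]
H [1,3,5]
H [1,3,5]
H [1,3,5]
H [1,3,5]
H [1,3,5]
F [4,3,5]
H [4,3,5]
H [4,3,5]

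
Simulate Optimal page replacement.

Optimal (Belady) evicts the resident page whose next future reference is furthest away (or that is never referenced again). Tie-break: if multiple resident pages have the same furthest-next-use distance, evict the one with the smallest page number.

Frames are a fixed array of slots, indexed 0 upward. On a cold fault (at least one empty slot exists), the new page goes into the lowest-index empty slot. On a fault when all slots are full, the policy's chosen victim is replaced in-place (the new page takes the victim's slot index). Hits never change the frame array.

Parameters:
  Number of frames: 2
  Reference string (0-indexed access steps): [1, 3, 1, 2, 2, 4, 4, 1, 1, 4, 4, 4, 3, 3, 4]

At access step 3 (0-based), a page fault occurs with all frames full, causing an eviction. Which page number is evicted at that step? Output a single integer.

Step 0: ref 1 -> FAULT, frames=[1,-]
Step 1: ref 3 -> FAULT, frames=[1,3]
Step 2: ref 1 -> HIT, frames=[1,3]
Step 3: ref 2 -> FAULT, evict 3, frames=[1,2]
At step 3: evicted page 3

Answer: 3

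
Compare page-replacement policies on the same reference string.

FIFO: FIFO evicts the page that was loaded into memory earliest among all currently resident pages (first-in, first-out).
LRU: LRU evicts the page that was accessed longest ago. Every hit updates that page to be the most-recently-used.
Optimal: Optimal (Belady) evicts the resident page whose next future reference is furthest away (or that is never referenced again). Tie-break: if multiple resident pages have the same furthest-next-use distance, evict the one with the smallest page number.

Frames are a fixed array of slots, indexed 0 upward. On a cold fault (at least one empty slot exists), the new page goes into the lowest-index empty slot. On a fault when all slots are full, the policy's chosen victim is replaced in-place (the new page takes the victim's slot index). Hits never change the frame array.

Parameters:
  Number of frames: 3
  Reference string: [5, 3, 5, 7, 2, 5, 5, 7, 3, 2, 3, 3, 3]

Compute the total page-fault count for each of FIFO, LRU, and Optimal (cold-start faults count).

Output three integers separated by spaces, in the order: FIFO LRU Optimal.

--- FIFO ---
  step 0: ref 5 -> FAULT, frames=[5,-,-] (faults so far: 1)
  step 1: ref 3 -> FAULT, frames=[5,3,-] (faults so far: 2)
  step 2: ref 5 -> HIT, frames=[5,3,-] (faults so far: 2)
  step 3: ref 7 -> FAULT, frames=[5,3,7] (faults so far: 3)
  step 4: ref 2 -> FAULT, evict 5, frames=[2,3,7] (faults so far: 4)
  step 5: ref 5 -> FAULT, evict 3, frames=[2,5,7] (faults so far: 5)
  step 6: ref 5 -> HIT, frames=[2,5,7] (faults so far: 5)
  step 7: ref 7 -> HIT, frames=[2,5,7] (faults so far: 5)
  step 8: ref 3 -> FAULT, evict 7, frames=[2,5,3] (faults so far: 6)
  step 9: ref 2 -> HIT, frames=[2,5,3] (faults so far: 6)
  step 10: ref 3 -> HIT, frames=[2,5,3] (faults so far: 6)
  step 11: ref 3 -> HIT, frames=[2,5,3] (faults so far: 6)
  step 12: ref 3 -> HIT, frames=[2,5,3] (faults so far: 6)
  FIFO total faults: 6
--- LRU ---
  step 0: ref 5 -> FAULT, frames=[5,-,-] (faults so far: 1)
  step 1: ref 3 -> FAULT, frames=[5,3,-] (faults so far: 2)
  step 2: ref 5 -> HIT, frames=[5,3,-] (faults so far: 2)
  step 3: ref 7 -> FAULT, frames=[5,3,7] (faults so far: 3)
  step 4: ref 2 -> FAULT, evict 3, frames=[5,2,7] (faults so far: 4)
  step 5: ref 5 -> HIT, frames=[5,2,7] (faults so far: 4)
  step 6: ref 5 -> HIT, frames=[5,2,7] (faults so far: 4)
  step 7: ref 7 -> HIT, frames=[5,2,7] (faults so far: 4)
  step 8: ref 3 -> FAULT, evict 2, frames=[5,3,7] (faults so far: 5)
  step 9: ref 2 -> FAULT, evict 5, frames=[2,3,7] (faults so far: 6)
  step 10: ref 3 -> HIT, frames=[2,3,7] (faults so far: 6)
  step 11: ref 3 -> HIT, frames=[2,3,7] (faults so far: 6)
  step 12: ref 3 -> HIT, frames=[2,3,7] (faults so far: 6)
  LRU total faults: 6
--- Optimal ---
  step 0: ref 5 -> FAULT, frames=[5,-,-] (faults so far: 1)
  step 1: ref 3 -> FAULT, frames=[5,3,-] (faults so far: 2)
  step 2: ref 5 -> HIT, frames=[5,3,-] (faults so far: 2)
  step 3: ref 7 -> FAULT, frames=[5,3,7] (faults so far: 3)
  step 4: ref 2 -> FAULT, evict 3, frames=[5,2,7] (faults so far: 4)
  step 5: ref 5 -> HIT, frames=[5,2,7] (faults so far: 4)
  step 6: ref 5 -> HIT, frames=[5,2,7] (faults so far: 4)
  step 7: ref 7 -> HIT, frames=[5,2,7] (faults so far: 4)
  step 8: ref 3 -> FAULT, evict 5, frames=[3,2,7] (faults so far: 5)
  step 9: ref 2 -> HIT, frames=[3,2,7] (faults so far: 5)
  step 10: ref 3 -> HIT, frames=[3,2,7] (faults so far: 5)
  step 11: ref 3 -> HIT, frames=[3,2,7] (faults so far: 5)
  step 12: ref 3 -> HIT, frames=[3,2,7] (faults so far: 5)
  Optimal total faults: 5

Answer: 6 6 5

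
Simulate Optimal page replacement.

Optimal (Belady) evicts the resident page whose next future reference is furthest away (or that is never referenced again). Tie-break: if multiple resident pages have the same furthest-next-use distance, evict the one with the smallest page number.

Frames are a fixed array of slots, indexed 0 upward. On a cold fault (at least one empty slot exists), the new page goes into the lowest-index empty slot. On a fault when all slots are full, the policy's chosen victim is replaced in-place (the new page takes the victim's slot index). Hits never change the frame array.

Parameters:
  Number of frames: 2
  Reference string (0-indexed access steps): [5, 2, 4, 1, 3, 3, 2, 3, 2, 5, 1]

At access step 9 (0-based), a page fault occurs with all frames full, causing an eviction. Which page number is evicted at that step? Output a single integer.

Answer: 2

Derivation:
Step 0: ref 5 -> FAULT, frames=[5,-]
Step 1: ref 2 -> FAULT, frames=[5,2]
Step 2: ref 4 -> FAULT, evict 5, frames=[4,2]
Step 3: ref 1 -> FAULT, evict 4, frames=[1,2]
Step 4: ref 3 -> FAULT, evict 1, frames=[3,2]
Step 5: ref 3 -> HIT, frames=[3,2]
Step 6: ref 2 -> HIT, frames=[3,2]
Step 7: ref 3 -> HIT, frames=[3,2]
Step 8: ref 2 -> HIT, frames=[3,2]
Step 9: ref 5 -> FAULT, evict 2, frames=[3,5]
At step 9: evicted page 2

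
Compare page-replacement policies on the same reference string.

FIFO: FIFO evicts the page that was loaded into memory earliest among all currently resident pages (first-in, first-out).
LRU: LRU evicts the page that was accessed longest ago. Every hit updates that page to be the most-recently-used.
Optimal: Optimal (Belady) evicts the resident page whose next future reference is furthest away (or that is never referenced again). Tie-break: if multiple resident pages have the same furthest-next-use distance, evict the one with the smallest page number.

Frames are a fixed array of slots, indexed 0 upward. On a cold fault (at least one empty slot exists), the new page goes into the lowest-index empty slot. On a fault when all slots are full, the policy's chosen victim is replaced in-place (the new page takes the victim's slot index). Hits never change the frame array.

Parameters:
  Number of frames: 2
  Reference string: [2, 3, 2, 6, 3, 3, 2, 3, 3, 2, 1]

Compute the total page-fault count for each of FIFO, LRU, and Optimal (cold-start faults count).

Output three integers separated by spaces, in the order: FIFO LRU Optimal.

--- FIFO ---
  step 0: ref 2 -> FAULT, frames=[2,-] (faults so far: 1)
  step 1: ref 3 -> FAULT, frames=[2,3] (faults so far: 2)
  step 2: ref 2 -> HIT, frames=[2,3] (faults so far: 2)
  step 3: ref 6 -> FAULT, evict 2, frames=[6,3] (faults so far: 3)
  step 4: ref 3 -> HIT, frames=[6,3] (faults so far: 3)
  step 5: ref 3 -> HIT, frames=[6,3] (faults so far: 3)
  step 6: ref 2 -> FAULT, evict 3, frames=[6,2] (faults so far: 4)
  step 7: ref 3 -> FAULT, evict 6, frames=[3,2] (faults so far: 5)
  step 8: ref 3 -> HIT, frames=[3,2] (faults so far: 5)
  step 9: ref 2 -> HIT, frames=[3,2] (faults so far: 5)
  step 10: ref 1 -> FAULT, evict 2, frames=[3,1] (faults so far: 6)
  FIFO total faults: 6
--- LRU ---
  step 0: ref 2 -> FAULT, frames=[2,-] (faults so far: 1)
  step 1: ref 3 -> FAULT, frames=[2,3] (faults so far: 2)
  step 2: ref 2 -> HIT, frames=[2,3] (faults so far: 2)
  step 3: ref 6 -> FAULT, evict 3, frames=[2,6] (faults so far: 3)
  step 4: ref 3 -> FAULT, evict 2, frames=[3,6] (faults so far: 4)
  step 5: ref 3 -> HIT, frames=[3,6] (faults so far: 4)
  step 6: ref 2 -> FAULT, evict 6, frames=[3,2] (faults so far: 5)
  step 7: ref 3 -> HIT, frames=[3,2] (faults so far: 5)
  step 8: ref 3 -> HIT, frames=[3,2] (faults so far: 5)
  step 9: ref 2 -> HIT, frames=[3,2] (faults so far: 5)
  step 10: ref 1 -> FAULT, evict 3, frames=[1,2] (faults so far: 6)
  LRU total faults: 6
--- Optimal ---
  step 0: ref 2 -> FAULT, frames=[2,-] (faults so far: 1)
  step 1: ref 3 -> FAULT, frames=[2,3] (faults so far: 2)
  step 2: ref 2 -> HIT, frames=[2,3] (faults so far: 2)
  step 3: ref 6 -> FAULT, evict 2, frames=[6,3] (faults so far: 3)
  step 4: ref 3 -> HIT, frames=[6,3] (faults so far: 3)
  step 5: ref 3 -> HIT, frames=[6,3] (faults so far: 3)
  step 6: ref 2 -> FAULT, evict 6, frames=[2,3] (faults so far: 4)
  step 7: ref 3 -> HIT, frames=[2,3] (faults so far: 4)
  step 8: ref 3 -> HIT, frames=[2,3] (faults so far: 4)
  step 9: ref 2 -> HIT, frames=[2,3] (faults so far: 4)
  step 10: ref 1 -> FAULT, evict 2, frames=[1,3] (faults so far: 5)
  Optimal total faults: 5

Answer: 6 6 5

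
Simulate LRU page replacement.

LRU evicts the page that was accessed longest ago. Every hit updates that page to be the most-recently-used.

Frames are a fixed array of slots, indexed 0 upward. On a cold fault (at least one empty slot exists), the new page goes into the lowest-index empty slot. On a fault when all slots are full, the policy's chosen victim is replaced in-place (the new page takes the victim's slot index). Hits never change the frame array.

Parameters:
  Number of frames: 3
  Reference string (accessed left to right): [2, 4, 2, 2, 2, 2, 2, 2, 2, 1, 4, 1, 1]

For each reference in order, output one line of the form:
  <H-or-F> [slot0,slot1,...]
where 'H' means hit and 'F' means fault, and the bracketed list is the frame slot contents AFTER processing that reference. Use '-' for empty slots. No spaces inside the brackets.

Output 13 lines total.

F [2,-,-]
F [2,4,-]
H [2,4,-]
H [2,4,-]
H [2,4,-]
H [2,4,-]
H [2,4,-]
H [2,4,-]
H [2,4,-]
F [2,4,1]
H [2,4,1]
H [2,4,1]
H [2,4,1]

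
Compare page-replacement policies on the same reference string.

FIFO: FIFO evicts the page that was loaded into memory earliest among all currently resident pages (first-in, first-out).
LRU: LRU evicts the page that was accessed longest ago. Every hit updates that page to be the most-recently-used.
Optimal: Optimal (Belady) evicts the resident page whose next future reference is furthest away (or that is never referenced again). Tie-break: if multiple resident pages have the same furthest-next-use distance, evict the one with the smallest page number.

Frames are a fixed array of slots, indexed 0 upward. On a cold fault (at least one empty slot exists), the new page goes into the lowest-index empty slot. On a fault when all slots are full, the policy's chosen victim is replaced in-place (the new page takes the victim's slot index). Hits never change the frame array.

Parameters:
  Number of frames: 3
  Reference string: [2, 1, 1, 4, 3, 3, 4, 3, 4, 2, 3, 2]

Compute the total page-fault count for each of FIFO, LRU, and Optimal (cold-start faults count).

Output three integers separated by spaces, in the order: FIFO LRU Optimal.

Answer: 5 5 4

Derivation:
--- FIFO ---
  step 0: ref 2 -> FAULT, frames=[2,-,-] (faults so far: 1)
  step 1: ref 1 -> FAULT, frames=[2,1,-] (faults so far: 2)
  step 2: ref 1 -> HIT, frames=[2,1,-] (faults so far: 2)
  step 3: ref 4 -> FAULT, frames=[2,1,4] (faults so far: 3)
  step 4: ref 3 -> FAULT, evict 2, frames=[3,1,4] (faults so far: 4)
  step 5: ref 3 -> HIT, frames=[3,1,4] (faults so far: 4)
  step 6: ref 4 -> HIT, frames=[3,1,4] (faults so far: 4)
  step 7: ref 3 -> HIT, frames=[3,1,4] (faults so far: 4)
  step 8: ref 4 -> HIT, frames=[3,1,4] (faults so far: 4)
  step 9: ref 2 -> FAULT, evict 1, frames=[3,2,4] (faults so far: 5)
  step 10: ref 3 -> HIT, frames=[3,2,4] (faults so far: 5)
  step 11: ref 2 -> HIT, frames=[3,2,4] (faults so far: 5)
  FIFO total faults: 5
--- LRU ---
  step 0: ref 2 -> FAULT, frames=[2,-,-] (faults so far: 1)
  step 1: ref 1 -> FAULT, frames=[2,1,-] (faults so far: 2)
  step 2: ref 1 -> HIT, frames=[2,1,-] (faults so far: 2)
  step 3: ref 4 -> FAULT, frames=[2,1,4] (faults so far: 3)
  step 4: ref 3 -> FAULT, evict 2, frames=[3,1,4] (faults so far: 4)
  step 5: ref 3 -> HIT, frames=[3,1,4] (faults so far: 4)
  step 6: ref 4 -> HIT, frames=[3,1,4] (faults so far: 4)
  step 7: ref 3 -> HIT, frames=[3,1,4] (faults so far: 4)
  step 8: ref 4 -> HIT, frames=[3,1,4] (faults so far: 4)
  step 9: ref 2 -> FAULT, evict 1, frames=[3,2,4] (faults so far: 5)
  step 10: ref 3 -> HIT, frames=[3,2,4] (faults so far: 5)
  step 11: ref 2 -> HIT, frames=[3,2,4] (faults so far: 5)
  LRU total faults: 5
--- Optimal ---
  step 0: ref 2 -> FAULT, frames=[2,-,-] (faults so far: 1)
  step 1: ref 1 -> FAULT, frames=[2,1,-] (faults so far: 2)
  step 2: ref 1 -> HIT, frames=[2,1,-] (faults so far: 2)
  step 3: ref 4 -> FAULT, frames=[2,1,4] (faults so far: 3)
  step 4: ref 3 -> FAULT, evict 1, frames=[2,3,4] (faults so far: 4)
  step 5: ref 3 -> HIT, frames=[2,3,4] (faults so far: 4)
  step 6: ref 4 -> HIT, frames=[2,3,4] (faults so far: 4)
  step 7: ref 3 -> HIT, frames=[2,3,4] (faults so far: 4)
  step 8: ref 4 -> HIT, frames=[2,3,4] (faults so far: 4)
  step 9: ref 2 -> HIT, frames=[2,3,4] (faults so far: 4)
  step 10: ref 3 -> HIT, frames=[2,3,4] (faults so far: 4)
  step 11: ref 2 -> HIT, frames=[2,3,4] (faults so far: 4)
  Optimal total faults: 4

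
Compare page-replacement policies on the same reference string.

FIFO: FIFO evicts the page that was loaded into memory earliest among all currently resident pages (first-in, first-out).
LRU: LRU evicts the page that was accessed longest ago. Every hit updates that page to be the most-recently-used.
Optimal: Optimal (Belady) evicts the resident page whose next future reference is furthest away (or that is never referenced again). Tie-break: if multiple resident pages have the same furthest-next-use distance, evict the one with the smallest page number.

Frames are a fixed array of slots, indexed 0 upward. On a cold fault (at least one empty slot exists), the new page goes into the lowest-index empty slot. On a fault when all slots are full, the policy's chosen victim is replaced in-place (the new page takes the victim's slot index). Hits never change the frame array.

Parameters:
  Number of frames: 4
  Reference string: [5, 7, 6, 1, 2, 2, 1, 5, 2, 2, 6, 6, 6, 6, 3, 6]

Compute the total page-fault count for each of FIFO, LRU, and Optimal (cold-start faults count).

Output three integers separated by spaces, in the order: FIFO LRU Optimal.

Answer: 8 7 6

Derivation:
--- FIFO ---
  step 0: ref 5 -> FAULT, frames=[5,-,-,-] (faults so far: 1)
  step 1: ref 7 -> FAULT, frames=[5,7,-,-] (faults so far: 2)
  step 2: ref 6 -> FAULT, frames=[5,7,6,-] (faults so far: 3)
  step 3: ref 1 -> FAULT, frames=[5,7,6,1] (faults so far: 4)
  step 4: ref 2 -> FAULT, evict 5, frames=[2,7,6,1] (faults so far: 5)
  step 5: ref 2 -> HIT, frames=[2,7,6,1] (faults so far: 5)
  step 6: ref 1 -> HIT, frames=[2,7,6,1] (faults so far: 5)
  step 7: ref 5 -> FAULT, evict 7, frames=[2,5,6,1] (faults so far: 6)
  step 8: ref 2 -> HIT, frames=[2,5,6,1] (faults so far: 6)
  step 9: ref 2 -> HIT, frames=[2,5,6,1] (faults so far: 6)
  step 10: ref 6 -> HIT, frames=[2,5,6,1] (faults so far: 6)
  step 11: ref 6 -> HIT, frames=[2,5,6,1] (faults so far: 6)
  step 12: ref 6 -> HIT, frames=[2,5,6,1] (faults so far: 6)
  step 13: ref 6 -> HIT, frames=[2,5,6,1] (faults so far: 6)
  step 14: ref 3 -> FAULT, evict 6, frames=[2,5,3,1] (faults so far: 7)
  step 15: ref 6 -> FAULT, evict 1, frames=[2,5,3,6] (faults so far: 8)
  FIFO total faults: 8
--- LRU ---
  step 0: ref 5 -> FAULT, frames=[5,-,-,-] (faults so far: 1)
  step 1: ref 7 -> FAULT, frames=[5,7,-,-] (faults so far: 2)
  step 2: ref 6 -> FAULT, frames=[5,7,6,-] (faults so far: 3)
  step 3: ref 1 -> FAULT, frames=[5,7,6,1] (faults so far: 4)
  step 4: ref 2 -> FAULT, evict 5, frames=[2,7,6,1] (faults so far: 5)
  step 5: ref 2 -> HIT, frames=[2,7,6,1] (faults so far: 5)
  step 6: ref 1 -> HIT, frames=[2,7,6,1] (faults so far: 5)
  step 7: ref 5 -> FAULT, evict 7, frames=[2,5,6,1] (faults so far: 6)
  step 8: ref 2 -> HIT, frames=[2,5,6,1] (faults so far: 6)
  step 9: ref 2 -> HIT, frames=[2,5,6,1] (faults so far: 6)
  step 10: ref 6 -> HIT, frames=[2,5,6,1] (faults so far: 6)
  step 11: ref 6 -> HIT, frames=[2,5,6,1] (faults so far: 6)
  step 12: ref 6 -> HIT, frames=[2,5,6,1] (faults so far: 6)
  step 13: ref 6 -> HIT, frames=[2,5,6,1] (faults so far: 6)
  step 14: ref 3 -> FAULT, evict 1, frames=[2,5,6,3] (faults so far: 7)
  step 15: ref 6 -> HIT, frames=[2,5,6,3] (faults so far: 7)
  LRU total faults: 7
--- Optimal ---
  step 0: ref 5 -> FAULT, frames=[5,-,-,-] (faults so far: 1)
  step 1: ref 7 -> FAULT, frames=[5,7,-,-] (faults so far: 2)
  step 2: ref 6 -> FAULT, frames=[5,7,6,-] (faults so far: 3)
  step 3: ref 1 -> FAULT, frames=[5,7,6,1] (faults so far: 4)
  step 4: ref 2 -> FAULT, evict 7, frames=[5,2,6,1] (faults so far: 5)
  step 5: ref 2 -> HIT, frames=[5,2,6,1] (faults so far: 5)
  step 6: ref 1 -> HIT, frames=[5,2,6,1] (faults so far: 5)
  step 7: ref 5 -> HIT, frames=[5,2,6,1] (faults so far: 5)
  step 8: ref 2 -> HIT, frames=[5,2,6,1] (faults so far: 5)
  step 9: ref 2 -> HIT, frames=[5,2,6,1] (faults so far: 5)
  step 10: ref 6 -> HIT, frames=[5,2,6,1] (faults so far: 5)
  step 11: ref 6 -> HIT, frames=[5,2,6,1] (faults so far: 5)
  step 12: ref 6 -> HIT, frames=[5,2,6,1] (faults so far: 5)
  step 13: ref 6 -> HIT, frames=[5,2,6,1] (faults so far: 5)
  step 14: ref 3 -> FAULT, evict 1, frames=[5,2,6,3] (faults so far: 6)
  step 15: ref 6 -> HIT, frames=[5,2,6,3] (faults so far: 6)
  Optimal total faults: 6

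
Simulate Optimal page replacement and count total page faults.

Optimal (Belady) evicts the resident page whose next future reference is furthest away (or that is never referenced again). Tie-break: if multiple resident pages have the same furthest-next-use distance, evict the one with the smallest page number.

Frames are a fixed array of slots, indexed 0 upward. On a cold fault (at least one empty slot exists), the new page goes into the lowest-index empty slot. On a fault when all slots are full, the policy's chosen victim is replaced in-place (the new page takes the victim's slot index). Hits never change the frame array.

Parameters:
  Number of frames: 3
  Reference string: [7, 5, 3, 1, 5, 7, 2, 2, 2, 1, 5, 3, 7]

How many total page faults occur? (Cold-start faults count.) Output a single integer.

Answer: 7

Derivation:
Step 0: ref 7 → FAULT, frames=[7,-,-]
Step 1: ref 5 → FAULT, frames=[7,5,-]
Step 2: ref 3 → FAULT, frames=[7,5,3]
Step 3: ref 1 → FAULT (evict 3), frames=[7,5,1]
Step 4: ref 5 → HIT, frames=[7,5,1]
Step 5: ref 7 → HIT, frames=[7,5,1]
Step 6: ref 2 → FAULT (evict 7), frames=[2,5,1]
Step 7: ref 2 → HIT, frames=[2,5,1]
Step 8: ref 2 → HIT, frames=[2,5,1]
Step 9: ref 1 → HIT, frames=[2,5,1]
Step 10: ref 5 → HIT, frames=[2,5,1]
Step 11: ref 3 → FAULT (evict 1), frames=[2,5,3]
Step 12: ref 7 → FAULT (evict 2), frames=[7,5,3]
Total faults: 7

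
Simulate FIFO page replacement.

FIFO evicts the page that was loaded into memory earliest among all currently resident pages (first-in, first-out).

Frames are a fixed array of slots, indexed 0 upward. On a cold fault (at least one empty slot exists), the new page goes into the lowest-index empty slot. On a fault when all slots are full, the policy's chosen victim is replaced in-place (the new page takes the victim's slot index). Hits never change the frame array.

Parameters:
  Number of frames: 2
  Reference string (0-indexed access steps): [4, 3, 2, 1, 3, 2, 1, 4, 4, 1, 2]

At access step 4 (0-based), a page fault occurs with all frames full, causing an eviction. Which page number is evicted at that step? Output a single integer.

Answer: 2

Derivation:
Step 0: ref 4 -> FAULT, frames=[4,-]
Step 1: ref 3 -> FAULT, frames=[4,3]
Step 2: ref 2 -> FAULT, evict 4, frames=[2,3]
Step 3: ref 1 -> FAULT, evict 3, frames=[2,1]
Step 4: ref 3 -> FAULT, evict 2, frames=[3,1]
At step 4: evicted page 2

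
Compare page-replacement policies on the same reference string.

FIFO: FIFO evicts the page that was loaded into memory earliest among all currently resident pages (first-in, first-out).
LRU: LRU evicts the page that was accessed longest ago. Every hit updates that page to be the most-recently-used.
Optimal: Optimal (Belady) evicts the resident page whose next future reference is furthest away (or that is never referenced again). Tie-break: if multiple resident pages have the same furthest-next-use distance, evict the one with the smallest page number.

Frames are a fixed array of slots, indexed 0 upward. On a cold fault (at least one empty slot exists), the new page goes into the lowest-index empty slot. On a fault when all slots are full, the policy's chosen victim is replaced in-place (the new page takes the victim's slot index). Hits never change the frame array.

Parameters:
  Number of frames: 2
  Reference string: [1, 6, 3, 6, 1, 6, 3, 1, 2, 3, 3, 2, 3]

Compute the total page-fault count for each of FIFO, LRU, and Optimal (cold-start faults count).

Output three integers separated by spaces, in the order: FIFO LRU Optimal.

Answer: 9 8 6

Derivation:
--- FIFO ---
  step 0: ref 1 -> FAULT, frames=[1,-] (faults so far: 1)
  step 1: ref 6 -> FAULT, frames=[1,6] (faults so far: 2)
  step 2: ref 3 -> FAULT, evict 1, frames=[3,6] (faults so far: 3)
  step 3: ref 6 -> HIT, frames=[3,6] (faults so far: 3)
  step 4: ref 1 -> FAULT, evict 6, frames=[3,1] (faults so far: 4)
  step 5: ref 6 -> FAULT, evict 3, frames=[6,1] (faults so far: 5)
  step 6: ref 3 -> FAULT, evict 1, frames=[6,3] (faults so far: 6)
  step 7: ref 1 -> FAULT, evict 6, frames=[1,3] (faults so far: 7)
  step 8: ref 2 -> FAULT, evict 3, frames=[1,2] (faults so far: 8)
  step 9: ref 3 -> FAULT, evict 1, frames=[3,2] (faults so far: 9)
  step 10: ref 3 -> HIT, frames=[3,2] (faults so far: 9)
  step 11: ref 2 -> HIT, frames=[3,2] (faults so far: 9)
  step 12: ref 3 -> HIT, frames=[3,2] (faults so far: 9)
  FIFO total faults: 9
--- LRU ---
  step 0: ref 1 -> FAULT, frames=[1,-] (faults so far: 1)
  step 1: ref 6 -> FAULT, frames=[1,6] (faults so far: 2)
  step 2: ref 3 -> FAULT, evict 1, frames=[3,6] (faults so far: 3)
  step 3: ref 6 -> HIT, frames=[3,6] (faults so far: 3)
  step 4: ref 1 -> FAULT, evict 3, frames=[1,6] (faults so far: 4)
  step 5: ref 6 -> HIT, frames=[1,6] (faults so far: 4)
  step 6: ref 3 -> FAULT, evict 1, frames=[3,6] (faults so far: 5)
  step 7: ref 1 -> FAULT, evict 6, frames=[3,1] (faults so far: 6)
  step 8: ref 2 -> FAULT, evict 3, frames=[2,1] (faults so far: 7)
  step 9: ref 3 -> FAULT, evict 1, frames=[2,3] (faults so far: 8)
  step 10: ref 3 -> HIT, frames=[2,3] (faults so far: 8)
  step 11: ref 2 -> HIT, frames=[2,3] (faults so far: 8)
  step 12: ref 3 -> HIT, frames=[2,3] (faults so far: 8)
  LRU total faults: 8
--- Optimal ---
  step 0: ref 1 -> FAULT, frames=[1,-] (faults so far: 1)
  step 1: ref 6 -> FAULT, frames=[1,6] (faults so far: 2)
  step 2: ref 3 -> FAULT, evict 1, frames=[3,6] (faults so far: 3)
  step 3: ref 6 -> HIT, frames=[3,6] (faults so far: 3)
  step 4: ref 1 -> FAULT, evict 3, frames=[1,6] (faults so far: 4)
  step 5: ref 6 -> HIT, frames=[1,6] (faults so far: 4)
  step 6: ref 3 -> FAULT, evict 6, frames=[1,3] (faults so far: 5)
  step 7: ref 1 -> HIT, frames=[1,3] (faults so far: 5)
  step 8: ref 2 -> FAULT, evict 1, frames=[2,3] (faults so far: 6)
  step 9: ref 3 -> HIT, frames=[2,3] (faults so far: 6)
  step 10: ref 3 -> HIT, frames=[2,3] (faults so far: 6)
  step 11: ref 2 -> HIT, frames=[2,3] (faults so far: 6)
  step 12: ref 3 -> HIT, frames=[2,3] (faults so far: 6)
  Optimal total faults: 6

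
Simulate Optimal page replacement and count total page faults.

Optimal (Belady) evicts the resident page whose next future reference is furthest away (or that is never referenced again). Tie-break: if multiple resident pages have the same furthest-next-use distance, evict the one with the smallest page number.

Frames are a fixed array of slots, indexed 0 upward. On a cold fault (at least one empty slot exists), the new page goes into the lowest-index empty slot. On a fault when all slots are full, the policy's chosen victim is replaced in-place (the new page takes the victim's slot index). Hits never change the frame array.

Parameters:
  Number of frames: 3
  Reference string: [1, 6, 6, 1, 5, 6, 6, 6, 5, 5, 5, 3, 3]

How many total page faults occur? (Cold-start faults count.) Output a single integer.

Answer: 4

Derivation:
Step 0: ref 1 → FAULT, frames=[1,-,-]
Step 1: ref 6 → FAULT, frames=[1,6,-]
Step 2: ref 6 → HIT, frames=[1,6,-]
Step 3: ref 1 → HIT, frames=[1,6,-]
Step 4: ref 5 → FAULT, frames=[1,6,5]
Step 5: ref 6 → HIT, frames=[1,6,5]
Step 6: ref 6 → HIT, frames=[1,6,5]
Step 7: ref 6 → HIT, frames=[1,6,5]
Step 8: ref 5 → HIT, frames=[1,6,5]
Step 9: ref 5 → HIT, frames=[1,6,5]
Step 10: ref 5 → HIT, frames=[1,6,5]
Step 11: ref 3 → FAULT (evict 1), frames=[3,6,5]
Step 12: ref 3 → HIT, frames=[3,6,5]
Total faults: 4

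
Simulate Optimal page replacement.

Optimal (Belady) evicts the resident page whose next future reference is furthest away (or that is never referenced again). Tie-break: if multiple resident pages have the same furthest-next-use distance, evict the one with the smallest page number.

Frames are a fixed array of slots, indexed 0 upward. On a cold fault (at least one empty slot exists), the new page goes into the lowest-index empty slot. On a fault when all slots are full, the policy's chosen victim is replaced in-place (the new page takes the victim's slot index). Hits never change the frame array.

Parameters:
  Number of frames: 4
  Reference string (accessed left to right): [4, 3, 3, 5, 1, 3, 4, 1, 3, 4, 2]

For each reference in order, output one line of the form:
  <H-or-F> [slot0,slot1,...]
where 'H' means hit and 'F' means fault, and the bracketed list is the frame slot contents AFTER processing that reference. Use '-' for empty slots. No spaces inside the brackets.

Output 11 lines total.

F [4,-,-,-]
F [4,3,-,-]
H [4,3,-,-]
F [4,3,5,-]
F [4,3,5,1]
H [4,3,5,1]
H [4,3,5,1]
H [4,3,5,1]
H [4,3,5,1]
H [4,3,5,1]
F [4,3,5,2]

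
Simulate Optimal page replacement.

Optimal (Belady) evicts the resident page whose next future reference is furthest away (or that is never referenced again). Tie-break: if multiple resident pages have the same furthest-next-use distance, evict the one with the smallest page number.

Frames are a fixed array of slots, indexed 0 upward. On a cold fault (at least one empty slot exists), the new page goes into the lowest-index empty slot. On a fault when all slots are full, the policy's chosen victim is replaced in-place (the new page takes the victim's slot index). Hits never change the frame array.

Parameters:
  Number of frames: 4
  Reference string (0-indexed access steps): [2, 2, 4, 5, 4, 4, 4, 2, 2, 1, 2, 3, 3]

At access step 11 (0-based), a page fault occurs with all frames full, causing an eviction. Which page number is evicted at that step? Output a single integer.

Answer: 1

Derivation:
Step 0: ref 2 -> FAULT, frames=[2,-,-,-]
Step 1: ref 2 -> HIT, frames=[2,-,-,-]
Step 2: ref 4 -> FAULT, frames=[2,4,-,-]
Step 3: ref 5 -> FAULT, frames=[2,4,5,-]
Step 4: ref 4 -> HIT, frames=[2,4,5,-]
Step 5: ref 4 -> HIT, frames=[2,4,5,-]
Step 6: ref 4 -> HIT, frames=[2,4,5,-]
Step 7: ref 2 -> HIT, frames=[2,4,5,-]
Step 8: ref 2 -> HIT, frames=[2,4,5,-]
Step 9: ref 1 -> FAULT, frames=[2,4,5,1]
Step 10: ref 2 -> HIT, frames=[2,4,5,1]
Step 11: ref 3 -> FAULT, evict 1, frames=[2,4,5,3]
At step 11: evicted page 1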